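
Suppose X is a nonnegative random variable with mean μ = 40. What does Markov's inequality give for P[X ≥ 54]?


μ = E[X] = 40, a = 54.
Markov: P[X ≥ 54] ≤ μ/a = (40)/54 = 20/27.
Numerically: ≈ 0.74074.
(Since a = 54 > μ = 40.00000, the bound 20/27 is < 1 and informative.)

P[X ≥ 54] ≤ 20/27 ≈ 0.74074.


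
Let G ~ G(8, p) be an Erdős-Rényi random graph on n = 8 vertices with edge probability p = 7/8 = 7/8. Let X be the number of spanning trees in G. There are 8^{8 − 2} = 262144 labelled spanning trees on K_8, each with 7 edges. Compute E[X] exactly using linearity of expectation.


K_8 has 8^{8 − 2} = 262144 labelled spanning trees.
For each such spanning tree H, let X_H = 1 if all 7 edges of H are present in G. Then P[X_H = 1] = p^{7} = (7/8)^{7} = 823543/2097152.
Summing the indicators: E[X] = Σ_H E[X_H] = 262144 · p^{7} = 262144 · 823543/2097152 = 823543/8.
Numerically: E[X] ≈ 1.0294e+05.

E[X] = 262144 · (7/8)^{7} = 823543/8 ≈ 1.0294e+05.


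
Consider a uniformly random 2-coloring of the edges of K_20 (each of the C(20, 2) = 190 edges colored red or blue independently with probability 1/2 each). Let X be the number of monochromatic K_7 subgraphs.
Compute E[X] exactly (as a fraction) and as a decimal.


Let X = Σ_S X_S over the C(20, 7) = 77520 subsets S of size 7, where X_S = 1 if the K_7 on S is monochromatic.
For a fixed S, the K_7 on S has C(7, 2) = 21 edges. P[all 21 edges red] = (1/2)^21, and likewise for blue, so P[monochromatic] = 2·(1/2)^21 = 2^{1 − 21} = 1/1048576.
Summing: E[X] = C(20, 7) · 2^{1 − 21} = 77520 · 1/1048576 = 4845/65536.
Numerically: E[X] ≈ 0.073929.

E[X] = C(20,7)·2^(1−C(7,2)) = 4845/65536 ≈ 0.073929.


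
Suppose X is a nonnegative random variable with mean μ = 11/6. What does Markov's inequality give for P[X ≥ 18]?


μ = E[X] = 11/6, a = 18.
Markov: P[X ≥ 18] ≤ μ/a = (11/6)/18 = 11/108.
Numerically: ≈ 0.10185.
(Since a = 18 > μ = 1.83333, the bound 11/108 is < 1 and informative.)

P[X ≥ 18] ≤ 11/108 ≈ 0.10185.


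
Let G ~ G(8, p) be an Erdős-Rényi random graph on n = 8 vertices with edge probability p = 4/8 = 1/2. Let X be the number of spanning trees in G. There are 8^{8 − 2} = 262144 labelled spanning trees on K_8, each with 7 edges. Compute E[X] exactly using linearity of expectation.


K_8 has 8^{8 − 2} = 262144 labelled spanning trees.
For each such spanning tree H, let X_H = 1 if all 7 edges of H are present in G. Then P[X_H = 1] = p^{7} = (1/2)^{7} = 1/128.
By linearity of expectation: E[X] = Σ_H E[X_H] = 262144 · p^{7} = 262144 · 1/128 = 2048.
Numerically: E[X] ≈ 2048.

E[X] = 262144 · (1/2)^{7} = 2048 ≈ 2048.


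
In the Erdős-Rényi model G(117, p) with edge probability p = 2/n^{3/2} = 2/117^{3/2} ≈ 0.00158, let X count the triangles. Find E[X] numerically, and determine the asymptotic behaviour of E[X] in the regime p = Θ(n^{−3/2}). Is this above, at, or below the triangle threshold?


Number of potential triangles: C(117, 3) = 260130.
Each occurs with probability p³ ≈ (0.00158)³ ≈ 3.94688e-09.
By linearity: E[X] = C(117, 3)·p³ ≈ 260130 · 3.94688e-09 ≈ 0.001.
Since α = 3/2 > 1, p = c/n^{3/2} = o(1/n) is below the triangle threshold p ~ 1/n. Asymptotically E[X] ~ (c³/6)·n^{3(1−α)} = (2³/6)·n^{-1.5} → 0, so by Markov's inequality G has no triangles w.h.p.

E[X] ≈ 0.001; in regime p = Θ(1/n^{3/2}) E[X] tends to 0 (below the triangle threshold p ~ 1/n).


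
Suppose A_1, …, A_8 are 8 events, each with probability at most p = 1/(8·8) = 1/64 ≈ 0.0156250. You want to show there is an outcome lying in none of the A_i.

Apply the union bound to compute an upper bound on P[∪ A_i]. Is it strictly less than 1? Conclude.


Union bound: P[∪_{i=1}^{8} A_i] ≤ Σ_i P[A_i] ≤ 8·p = 8·(1/64) = 1/8.
Numerically: 1/8 ≈ 0.1250000.
Is 1/8 < 1? YES.
Since P[∪ A_i] ≤ 1/8 < 1, the complement has P[∩ A_i^c] ≥ 1 − 1/8 = 7/8 > 0, so some outcome avoids every A_i.

8·p = 1/8 ≈ 0.1250000; existence CERTIFIED by the union bound.


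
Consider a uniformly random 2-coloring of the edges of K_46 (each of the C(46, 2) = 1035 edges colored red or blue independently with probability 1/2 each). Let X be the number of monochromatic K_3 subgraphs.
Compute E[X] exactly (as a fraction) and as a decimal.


Let X = Σ_S X_S over the C(46, 3) = 15180 subsets S of size 3, where X_S = 1 if the K_3 on S is monochromatic.
For a fixed S, the K_3 on S has C(3, 2) = 3 edges. P[all 3 edges red] = (1/2)^3, and likewise for blue, so P[monochromatic] = 2·(1/2)^3 = 2^{1 − 3} = 1/4.
By linearity: E[X] = C(46, 3) · 2^{1 − 3} = 15180 · 1/4 = 3795.
Numerically: E[X] ≈ 3795.000.

E[X] = C(46,3)·2^(1−C(3,2)) = 3795 ≈ 3795.000.


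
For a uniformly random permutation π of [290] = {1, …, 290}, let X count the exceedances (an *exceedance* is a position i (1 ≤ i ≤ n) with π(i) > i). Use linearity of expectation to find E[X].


Write X = Σ_{i=1}^{290} X_i, where X_i = 1_{π(i) > i}.
For each fixed i, π(i) is uniform over {1, …, 290} (marginal of a uniform permutation), so P[π(i) > i] = (n − i)/n. Summing: Σ_{i=1}^{290} (n − i)/n = (0 + 1 + … + 289)/290 = 290(290 − 1)/(2·290) = (290 − 1)/2.
Hence E[X] = Σ_{i=1}^{290} (290 − i)/290 = 289/2 ≈ 144.50000.

E[X] = 289/2 = 144.50000.


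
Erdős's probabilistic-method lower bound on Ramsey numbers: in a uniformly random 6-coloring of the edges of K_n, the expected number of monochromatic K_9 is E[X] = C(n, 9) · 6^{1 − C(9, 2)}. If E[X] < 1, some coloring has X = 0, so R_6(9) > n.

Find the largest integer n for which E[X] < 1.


We need C(n, 9) · 6^{1 − 36} < 1, i.e. C(n, 9) < 6^{36 − 1} = 1719070799748422591028658176.
Check values of n near the boundary:
  n = 4403: C(4403, 9) = 1699894433046281918452233150; 1699894433046281918452233150 < 1719070799748422591028658176? YES
  n = 4404: C(4404, 9) = 1703375445537161676647015880; 1703375445537161676647015880 < 1719070799748422591028658176? YES
  n = 4405: C(4405, 9) = 1706862792900636302463627150; 1706862792900636302463627150 < 1719070799748422591028658176? YES
  n = 4406: C(4406, 9) = 1710356485221788389505285700; 1710356485221788389505285700 < 1719070799748422591028658176? YES
  n = 4407: C(4407, 9) = 1713856532599459170657070050; 1713856532599459170657070050 < 1719070799748422591028658176? YES
  n = 4408: C(4408, 9) = 1717362945146264156457459600; 1717362945146264156457459600 < 1719070799748422591028658176? YES
  n = 4409: C(4409, 9) = 1720875732988608787686577131; 1720875732988608787686577131 < 1719070799748422591028658176? NO
  n = 4410: C(4410, 9) = 1724394906266704102180823710; 1724394906266704102180823710 < 1719070799748422591028658176? NO
The largest n with C(n, 9) < 1719070799748422591028658176 is n = 4408 (where E[X] = 35778394690547169926197075/35813974994758803979763712 ≈ 0.9990). Hence R_6(9) > 4408, i.e. R_6(9) ≥ 4409.

Largest n = 4408; hence R_6(9) > 4408.


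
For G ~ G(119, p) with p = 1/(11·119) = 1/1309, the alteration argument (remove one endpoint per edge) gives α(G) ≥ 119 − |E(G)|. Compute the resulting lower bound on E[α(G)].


E[|E(G)|] = C(119, 2)·p = 7021 · (1/1309) = 59/11.
E[α(G)] ≥ n − E[|E(G)|] = 119 − 59/11 = 1250/11.
Numerically: ≈ 113.636364.
(This is only a lower bound; the true E[α(G)] may be larger.)

E[α(G)] ≥ 1250/11 ≈ 113.636364.


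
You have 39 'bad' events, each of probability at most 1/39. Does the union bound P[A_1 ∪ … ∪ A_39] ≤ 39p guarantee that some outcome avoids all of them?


Union bound: P[∪_{i=1}^{39} A_i] ≤ Σ_i P[A_i] ≤ 39·p = 39·(1/39) = 1.
Numerically: 1 ≈ 1.00000.
Is 1 < 1? NO.
Since the bound 1 is ≥ 1, the union bound is uninformative here; it does NOT by itself certify existence.

39·p = 1 ≈ 1.00000; existence NOT certified by the union bound.


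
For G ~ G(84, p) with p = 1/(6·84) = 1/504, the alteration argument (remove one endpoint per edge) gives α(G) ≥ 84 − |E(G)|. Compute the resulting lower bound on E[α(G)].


E[|E(G)|] = C(84, 2)·p = 3486 · (1/504) = 83/12.
E[α(G)] ≥ n − E[|E(G)|] = 84 − 83/12 = 925/12.
Numerically: ≈ 77.0833.
(This is only a lower bound; the true E[α(G)] may be larger.)

E[α(G)] ≥ 925/12 ≈ 77.0833.


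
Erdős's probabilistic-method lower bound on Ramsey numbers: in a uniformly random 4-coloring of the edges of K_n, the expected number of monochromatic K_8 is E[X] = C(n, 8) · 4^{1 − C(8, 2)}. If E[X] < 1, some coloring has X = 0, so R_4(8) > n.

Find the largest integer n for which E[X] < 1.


We need C(n, 8) · 4^{1 − 28} < 1, i.e. C(n, 8) < 4^{28 − 1} = 18014398509481984.
Check values of n near the boundary:
  n = 405: C(405, 8) = 16745853821188050; 16745853821188050 < 18014398509481984? YES
  n = 406: C(406, 8) = 17082453897995850; 17082453897995850 < 18014398509481984? YES
  n = 407: C(407, 8) = 17424959239309050; 17424959239309050 < 18014398509481984? YES
  n = 408: C(408, 8) = 17773458424095231; 17773458424095231 < 18014398509481984? YES
  n = 409: C(409, 8) = 18128041135797879; 18128041135797879 < 18014398509481984? NO
  n = 410: C(410, 8) = 18488798173326195; 18488798173326195 < 18014398509481984? NO
The largest n with C(n, 8) < 18014398509481984 is n = 408 (where E[X] = 17773458424095231/18014398509481984 ≈ 0.987). Hence R_4(8) > 408, i.e. R_4(8) ≥ 409.

Largest n = 408; hence R_4(8) > 408.


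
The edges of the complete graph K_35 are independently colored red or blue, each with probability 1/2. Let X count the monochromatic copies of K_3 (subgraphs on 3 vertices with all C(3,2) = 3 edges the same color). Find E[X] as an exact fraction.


Let X = Σ_S X_S over the C(35, 3) = 6545 subsets S of size 3, where X_S = 1 if the K_3 on S is monochromatic.
For a fixed S, the K_3 on S has C(3, 2) = 3 edges. P[all 3 edges red] = (1/2)^3, and likewise for blue, so P[monochromatic] = 2·(1/2)^3 = 2^{1 − 3} = 1/4.
By linearity of expectation: E[X] = C(35, 3) · 2^{1 − 3} = 6545 · 1/4 = 6545/4.
Numerically: E[X] ≈ 1636.25000.

E[X] = C(35,3)·2^(1−C(3,2)) = 6545/4 ≈ 1636.25000.


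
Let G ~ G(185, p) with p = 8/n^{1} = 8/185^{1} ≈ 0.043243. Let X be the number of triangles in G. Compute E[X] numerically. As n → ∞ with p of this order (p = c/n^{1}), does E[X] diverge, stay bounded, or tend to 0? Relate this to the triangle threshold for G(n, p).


Number of potential triangles: C(185, 3) = 1038220.
Each occurs with probability p³ ≈ (0.043243)³ ≈ 8.0863917e-05.
By linearity: E[X] = C(185, 3)·p³ ≈ 1038220 · 8.0863917e-05 ≈ 83.95454.
Here α = 1, so p = 8/n is exactly at the triangle threshold p ~ 1/n. Asymptotically E[X] → c³/6 = 8³/6 = 256/3 ≈ 85.33333, a bounded constant. In this regime the triangle count is asymptotically Poisson(c³/6).

E[X] ≈ 83.95454; in regime p = Θ(1/n^{1}) E[X] stays bounded (at the triangle threshold p ~ 1/n).


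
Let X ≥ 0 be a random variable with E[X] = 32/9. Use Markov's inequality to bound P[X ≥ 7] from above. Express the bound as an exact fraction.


μ = E[X] = 32/9, a = 7.
Markov: P[X ≥ 7] ≤ μ/a = (32/9)/7 = 32/63.
Numerically: ≈ 0.507937.
(Since a = 7 > μ = 3.555556, the bound 32/63 is < 1 and informative.)

P[X ≥ 7] ≤ 32/63 ≈ 0.507937.


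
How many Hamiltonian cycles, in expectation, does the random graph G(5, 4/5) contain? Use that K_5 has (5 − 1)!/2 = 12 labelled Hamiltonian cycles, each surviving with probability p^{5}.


K_5 has (5 − 1)!/2 = 12 labelled Hamiltonian cycles.
For each such Hamiltonian cycle H, let X_H = 1 if all 5 edges of H are present in G. Then P[X_H = 1] = p^{5} = (4/5)^{5} = 1024/3125.
By linearity: E[X] = Σ_H E[X_H] = 12 · p^{5} = 12 · 1024/3125 = 12288/3125.
Numerically: E[X] ≈ 3.932.

E[X] = 12 · (4/5)^{5} = 12288/3125 ≈ 3.932.


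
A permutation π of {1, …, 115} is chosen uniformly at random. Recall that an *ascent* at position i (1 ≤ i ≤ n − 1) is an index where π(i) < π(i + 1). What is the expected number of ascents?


Write X = Σ X_I over i = 1, …, 114, with X_I the indicator of one ascent.
There are 114 indicators.
For each fixed i, the pair (π(i), π(i+1)) is a uniformly random ordered pair of distinct values from {1, …, 115}; by symmetry P[π(i) < π(i+1)] = 1/2.
By linearity: E[X] = 114 · (1/2) = (115 − 1) · (1/2) = 57 ≈ 57.000000.

E[X] = 57 = 57.000000.


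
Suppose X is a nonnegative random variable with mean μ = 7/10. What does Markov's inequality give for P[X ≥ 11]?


μ = E[X] = 7/10, a = 11.
Markov: P[X ≥ 11] ≤ μ/a = (7/10)/11 = 7/110.
Numerically: ≈ 0.0636.
(Since a = 11 > μ = 0.7000, the bound 7/110 is < 1 and informative.)

P[X ≥ 11] ≤ 7/110 ≈ 0.0636.


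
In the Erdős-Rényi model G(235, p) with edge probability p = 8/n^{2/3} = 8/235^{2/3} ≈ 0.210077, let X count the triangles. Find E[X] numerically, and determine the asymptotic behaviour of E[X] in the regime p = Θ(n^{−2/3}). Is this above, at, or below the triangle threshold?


Number of potential triangles: C(235, 3) = 2135445.
Each occurs with probability p³ ≈ (0.210077)³ ≈ 9.27116342e-03.
By linearity: E[X] = C(235, 3)·p³ ≈ 2135445 · 9.27116342e-03 ≈ 19798.059574.
Since α = 2/3 < 1, p = c/n^{2/3} ≫ 1/n is above the triangle threshold p ~ 1/n. Asymptotically E[X] ~ (c³/6)·n^{3(1−α)} = (8³/6)·n^{1} → ∞; triangles are abundant w.h.p.

E[X] ≈ 19798.059574; in regime p = Θ(1/n^{2/3}) E[X] diverges (above the triangle threshold p ~ 1/n).


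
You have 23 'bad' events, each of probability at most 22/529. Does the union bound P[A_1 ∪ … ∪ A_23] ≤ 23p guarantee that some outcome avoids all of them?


Union bound: P[∪_{i=1}^{23} A_i] ≤ Σ_i P[A_i] ≤ 23·p = 23·(22/529) = 22/23.
Numerically: 22/23 ≈ 0.956522.
Is 22/23 < 1? YES.
Since P[∪ A_i] ≤ 22/23 < 1, the complement has P[∩ A_i^c] ≥ 1 − 22/23 = 1/23 > 0, so some outcome avoids every A_i.

23·p = 22/23 ≈ 0.956522; existence CERTIFIED by the union bound.


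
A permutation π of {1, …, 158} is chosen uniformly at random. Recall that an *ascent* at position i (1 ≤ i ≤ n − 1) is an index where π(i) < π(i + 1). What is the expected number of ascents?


Write X = Σ X_I over i = 1, …, 157, with X_I the indicator of one ascent.
There are 157 indicators.
For each fixed i, the pair (π(i), π(i+1)) is a uniformly random ordered pair of distinct values from {1, …, 158}; by symmetry P[π(i) < π(i+1)] = 1/2.
By linearity: E[X] = 157 · (1/2) = (158 − 1) · (1/2) = 157/2 ≈ 78.500.

E[X] = 157/2 = 78.500.


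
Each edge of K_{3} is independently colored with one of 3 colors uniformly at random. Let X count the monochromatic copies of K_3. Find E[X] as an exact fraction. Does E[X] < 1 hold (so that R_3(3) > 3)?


E[X] = C(3, 3) · 3^{1 − 3} = 1 · 3^{−2} = 1/9.
As a reduced fraction: E[X] = 1/9 ≈ 0.111111.
Is E[X] < 1? YES.
Since E[X] < 1, there exists a 3-coloring of K_{3} with no monochromatic K_3; hence R_3(3) > 3.

E[X] = 1/9 ≈ 0.111111; E[X] < 1, so R_3(3) > 3.


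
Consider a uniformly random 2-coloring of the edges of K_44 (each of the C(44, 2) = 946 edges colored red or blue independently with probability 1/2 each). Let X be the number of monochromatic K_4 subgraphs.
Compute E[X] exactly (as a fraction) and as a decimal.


Let X = Σ_S X_S over the C(44, 4) = 135751 subsets S of size 4, where X_S = 1 if the K_4 on S is monochromatic.
For a fixed S, the K_4 on S has C(4, 2) = 6 edges. P[all 6 edges red] = (1/2)^6, and likewise for blue, so P[monochromatic] = 2·(1/2)^6 = 2^{1 − 6} = 1/32.
By linearity: E[X] = C(44, 4) · 2^{1 − 6} = 135751 · 1/32 = 135751/32.
Numerically: E[X] ≈ 4242.21875.

E[X] = C(44,4)·2^(1−C(4,2)) = 135751/32 ≈ 4242.21875.


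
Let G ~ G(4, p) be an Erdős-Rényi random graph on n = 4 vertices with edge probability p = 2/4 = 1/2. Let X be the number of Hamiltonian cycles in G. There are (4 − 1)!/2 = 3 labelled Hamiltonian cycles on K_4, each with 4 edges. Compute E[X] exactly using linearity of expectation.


K_4 has (4 − 1)!/2 = 3 labelled Hamiltonian cycles.
For each such Hamiltonian cycle H, let X_H = 1 if all 4 edges of H are present in G. Then P[X_H = 1] = p^{4} = (1/2)^{4} = 1/16.
By linearity: E[X] = Σ_H E[X_H] = 3 · p^{4} = 3 · 1/16 = 3/16.
Numerically: E[X] ≈ 0.1875.

E[X] = 3 · (1/2)^{4} = 3/16 ≈ 0.1875.


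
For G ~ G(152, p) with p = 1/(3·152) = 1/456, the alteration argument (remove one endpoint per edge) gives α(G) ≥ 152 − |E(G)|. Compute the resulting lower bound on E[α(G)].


E[|E(G)|] = C(152, 2)·p = 11476 · (1/456) = 151/6.
E[α(G)] ≥ n − E[|E(G)|] = 152 − 151/6 = 761/6.
Numerically: ≈ 126.83333.
(This is only a lower bound; the true E[α(G)] may be larger.)

E[α(G)] ≥ 761/6 ≈ 126.83333.


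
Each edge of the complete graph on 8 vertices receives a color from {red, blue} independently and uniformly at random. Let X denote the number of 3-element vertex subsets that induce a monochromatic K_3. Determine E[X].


Let X = Σ_S X_S over the C(8, 3) = 56 subsets S of size 3, where X_S = 1 if the K_3 on S is monochromatic.
For a fixed S, the K_3 on S has C(3, 2) = 3 edges. P[all 3 edges red] = (1/2)^3, and likewise for blue, so P[monochromatic] = 2·(1/2)^3 = 2^{1 − 3} = 1/4.
By linearity of expectation: E[X] = C(8, 3) · 2^{1 − 3} = 56 · 1/4 = 14.
Numerically: E[X] ≈ 14.000000.

E[X] = C(8,3)·2^(1−C(3,2)) = 14 ≈ 14.000000.


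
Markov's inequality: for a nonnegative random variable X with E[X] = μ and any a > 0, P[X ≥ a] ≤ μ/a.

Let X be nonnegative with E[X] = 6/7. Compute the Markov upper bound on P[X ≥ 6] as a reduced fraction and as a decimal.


μ = E[X] = 6/7, a = 6.
Markov: P[X ≥ 6] ≤ μ/a = (6/7)/6 = 1/7.
Numerically: ≈ 0.142857.
(Since a = 6 > μ = 0.857143, the bound 1/7 is < 1 and informative.)

P[X ≥ 6] ≤ 1/7 ≈ 0.142857.


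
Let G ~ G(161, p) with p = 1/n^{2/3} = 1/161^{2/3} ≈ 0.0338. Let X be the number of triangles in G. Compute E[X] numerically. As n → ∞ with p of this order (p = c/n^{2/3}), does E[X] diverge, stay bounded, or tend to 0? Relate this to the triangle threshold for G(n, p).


Number of potential triangles: C(161, 3) = 682640.
Each occurs with probability p³ ≈ (0.0338)³ ≈ 3.85788e-05.
By linearity: E[X] = C(161, 3)·p³ ≈ 682640 · 3.85788e-05 ≈ 26.335.
Since α = 2/3 < 1, p = c/n^{2/3} ≫ 1/n is above the triangle threshold p ~ 1/n. Asymptotically E[X] ~ (c³/6)·n^{3(1−α)} = (1³/6)·n^{1} → ∞; triangles are abundant w.h.p.

E[X] ≈ 26.335; in regime p = Θ(1/n^{2/3}) E[X] diverges (above the triangle threshold p ~ 1/n).


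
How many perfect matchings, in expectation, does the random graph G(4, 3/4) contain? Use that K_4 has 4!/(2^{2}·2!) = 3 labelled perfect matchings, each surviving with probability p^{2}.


K_4 has 4!/(2^{2}·2!) = 3 labelled perfect matchings.
For each such perfect matching H, let X_H = 1 if all 2 edges of H are present in G. Then P[X_H = 1] = p^{2} = (3/4)^{2} = 9/16.
Summing the indicators: E[X] = Σ_H E[X_H] = 3 · p^{2} = 3 · 9/16 = 27/16.
Numerically: E[X] ≈ 1.69.

E[X] = 3 · (3/4)^{2} = 27/16 ≈ 1.69.


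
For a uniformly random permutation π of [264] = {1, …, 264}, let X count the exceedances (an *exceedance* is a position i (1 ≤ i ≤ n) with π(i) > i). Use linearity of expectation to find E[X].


Write X = Σ_{i=1}^{264} X_i, where X_i = 1_{π(i) > i}.
For each fixed i, π(i) is uniform over {1, …, 264} (marginal of a uniform permutation), so P[π(i) > i] = (n − i)/n. Summing: Σ_{i=1}^{264} (n − i)/n = (0 + 1 + … + 263)/264 = 264(264 − 1)/(2·264) = (264 − 1)/2.
Hence E[X] = Σ_{i=1}^{264} (264 − i)/264 = 263/2 ≈ 131.500.

E[X] = 263/2 = 131.500.


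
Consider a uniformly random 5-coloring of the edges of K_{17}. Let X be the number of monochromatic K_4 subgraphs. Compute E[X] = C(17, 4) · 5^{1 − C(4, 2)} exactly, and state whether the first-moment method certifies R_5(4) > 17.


E[X] = C(17, 4) · 5^{1 − 6} = 2380 · 5^{−5} = 2380/3125.
As a reduced fraction: E[X] = 476/625 ≈ 0.76160.
Is E[X] < 1? YES.
Since E[X] < 1, there exists a 5-coloring of K_{17} with no monochromatic K_4; hence R_5(4) > 17.

E[X] = 476/625 ≈ 0.76160; E[X] < 1, so R_5(4) > 17.


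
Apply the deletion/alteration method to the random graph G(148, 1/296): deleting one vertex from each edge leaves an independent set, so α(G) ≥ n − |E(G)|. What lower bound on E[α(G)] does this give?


E[|E(G)|] = C(148, 2)·p = 10878 · (1/296) = 147/4.
E[α(G)] ≥ n − E[|E(G)|] = 148 − 147/4 = 445/4.
Numerically: ≈ 111.25000.
(This is only a lower bound; the true E[α(G)] may be larger.)

E[α(G)] ≥ 445/4 ≈ 111.25000.


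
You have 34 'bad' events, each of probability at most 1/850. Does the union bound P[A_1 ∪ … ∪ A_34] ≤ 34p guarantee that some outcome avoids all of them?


Union bound: P[∪_{i=1}^{34} A_i] ≤ Σ_i P[A_i] ≤ 34·p = 34·(1/850) = 1/25.
Numerically: 1/25 ≈ 0.04000.
Is 1/25 < 1? YES.
Since P[∪ A_i] ≤ 1/25 < 1, the complement has P[∩ A_i^c] ≥ 1 − 1/25 = 24/25 > 0, so some outcome avoids every A_i.

34·p = 1/25 ≈ 0.04000; existence CERTIFIED by the union bound.


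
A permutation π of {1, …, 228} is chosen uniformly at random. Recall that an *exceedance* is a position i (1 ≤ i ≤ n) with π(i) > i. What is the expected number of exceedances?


Write X = Σ_{i=1}^{228} X_i, where X_i = 1_{π(i) > i}.
For each fixed i, π(i) is uniform over {1, …, 228} (marginal of a uniform permutation), so P[π(i) > i] = (n − i)/n. Summing: Σ_{i=1}^{228} (n − i)/n = (0 + 1 + … + 227)/228 = 228(228 − 1)/(2·228) = (228 − 1)/2.
Hence E[X] = Σ_{i=1}^{228} (228 − i)/228 = 227/2 ≈ 113.50000.

E[X] = 227/2 = 113.50000.


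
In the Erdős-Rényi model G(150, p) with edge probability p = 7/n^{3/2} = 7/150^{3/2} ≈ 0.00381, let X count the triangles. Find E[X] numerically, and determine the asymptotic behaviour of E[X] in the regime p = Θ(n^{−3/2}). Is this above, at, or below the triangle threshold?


Number of potential triangles: C(150, 3) = 551300.
Each occurs with probability p³ ≈ (0.00381)³ ≈ 5.532016e-08.
By linearity: E[X] = C(150, 3)·p³ ≈ 551300 · 5.532016e-08 ≈ 0.0305.
Since α = 3/2 > 1, p = c/n^{3/2} = o(1/n) is below the triangle threshold p ~ 1/n. Asymptotically E[X] ~ (c³/6)·n^{3(1−α)} = (7³/6)·n^{-1.5} → 0, so by Markov's inequality G has no triangles w.h.p.

E[X] ≈ 0.0305; in regime p = Θ(1/n^{3/2}) E[X] tends to 0 (below the triangle threshold p ~ 1/n).


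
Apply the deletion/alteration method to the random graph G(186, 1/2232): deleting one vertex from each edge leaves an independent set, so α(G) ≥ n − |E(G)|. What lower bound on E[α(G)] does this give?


E[|E(G)|] = C(186, 2)·p = 17205 · (1/2232) = 185/24.
E[α(G)] ≥ n − E[|E(G)|] = 186 − 185/24 = 4279/24.
Numerically: ≈ 178.29167.
(This is only a lower bound; the true E[α(G)] may be larger.)

E[α(G)] ≥ 4279/24 ≈ 178.29167.


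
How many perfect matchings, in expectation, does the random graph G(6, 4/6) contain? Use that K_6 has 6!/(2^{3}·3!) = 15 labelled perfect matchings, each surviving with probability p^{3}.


K_6 has 6!/(2^{3}·3!) = 15 labelled perfect matchings.
For each such perfect matching H, let X_H = 1 if all 3 edges of H are present in G. Then P[X_H = 1] = p^{3} = (2/3)^{3} = 8/27.
By linearity: E[X] = Σ_H E[X_H] = 15 · p^{3} = 15 · 8/27 = 40/9.
Numerically: E[X] ≈ 4.44444.

E[X] = 15 · (2/3)^{3} = 40/9 ≈ 4.44444.


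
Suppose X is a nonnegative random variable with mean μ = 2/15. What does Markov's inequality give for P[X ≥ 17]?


μ = E[X] = 2/15, a = 17.
Markov: P[X ≥ 17] ≤ μ/a = (2/15)/17 = 2/255.
Numerically: ≈ 0.008.
(Since a = 17 > μ = 0.133, the bound 2/255 is < 1 and informative.)

P[X ≥ 17] ≤ 2/255 ≈ 0.008.


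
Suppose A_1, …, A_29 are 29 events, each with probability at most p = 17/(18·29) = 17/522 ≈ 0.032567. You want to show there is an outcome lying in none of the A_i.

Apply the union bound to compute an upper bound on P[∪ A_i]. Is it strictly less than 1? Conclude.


Union bound: P[∪_{i=1}^{29} A_i] ≤ Σ_i P[A_i] ≤ 29·p = 29·(17/522) = 17/18.
Numerically: 17/18 ≈ 0.944444.
Is 17/18 < 1? YES.
Since P[∪ A_i] ≤ 17/18 < 1, the complement has P[∩ A_i^c] ≥ 1 − 17/18 = 1/18 > 0, so some outcome avoids every A_i.

29·p = 17/18 ≈ 0.944444; existence CERTIFIED by the union bound.


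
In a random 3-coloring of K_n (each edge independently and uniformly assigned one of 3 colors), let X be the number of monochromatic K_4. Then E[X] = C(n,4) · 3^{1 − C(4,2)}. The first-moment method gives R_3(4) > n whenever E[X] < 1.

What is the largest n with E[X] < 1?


We need C(n, 4) · 3^{1 − 6} < 1, i.e. C(n, 4) < 3^{6 − 1} = 243.
Check values of n near the boundary:
  n = 9: C(9, 4) = 126; 126 < 243? YES
  n = 10: C(10, 4) = 210; 210 < 243? YES
  n = 11: C(11, 4) = 330; 330 < 243? NO
  n = 12: C(12, 4) = 495; 495 < 243? NO
The largest n with C(n, 4) < 243 is n = 10 (where E[X] = 70/81 ≈ 0.864). Hence R_3(4) > 10, i.e. R_3(4) ≥ 11.

Largest n = 10; hence R_3(4) > 10.


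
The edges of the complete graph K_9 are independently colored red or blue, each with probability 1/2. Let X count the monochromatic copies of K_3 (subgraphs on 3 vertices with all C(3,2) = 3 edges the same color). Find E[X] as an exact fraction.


Let X = Σ_S X_S over the C(9, 3) = 84 subsets S of size 3, where X_S = 1 if the K_3 on S is monochromatic.
For a fixed S, the K_3 on S has C(3, 2) = 3 edges. P[all 3 edges red] = (1/2)^3, and likewise for blue, so P[monochromatic] = 2·(1/2)^3 = 2^{1 − 3} = 1/4.
Summing: E[X] = C(9, 3) · 2^{1 − 3} = 84 · 1/4 = 21.
Numerically: E[X] ≈ 21.000.

E[X] = C(9,3)·2^(1−C(3,2)) = 21 ≈ 21.000.


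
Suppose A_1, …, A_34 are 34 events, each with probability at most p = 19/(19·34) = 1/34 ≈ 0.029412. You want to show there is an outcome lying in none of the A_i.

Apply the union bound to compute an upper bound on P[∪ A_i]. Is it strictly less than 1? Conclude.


Union bound: P[∪_{i=1}^{34} A_i] ≤ Σ_i P[A_i] ≤ 34·p = 34·(1/34) = 1.
Numerically: 1 ≈ 1.000000.
Is 1 < 1? NO.
Since the bound 1 is ≥ 1, the union bound is uninformative here; it does NOT by itself certify existence.

34·p = 1 ≈ 1.000000; existence NOT certified by the union bound.


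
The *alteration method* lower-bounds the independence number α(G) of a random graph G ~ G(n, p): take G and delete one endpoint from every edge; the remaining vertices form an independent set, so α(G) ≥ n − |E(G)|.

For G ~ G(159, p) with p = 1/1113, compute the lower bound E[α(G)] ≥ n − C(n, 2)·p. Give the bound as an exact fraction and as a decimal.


E[|E(G)|] = C(159, 2)·p = 12561 · (1/1113) = 79/7.
E[α(G)] ≥ n − E[|E(G)|] = 159 − 79/7 = 1034/7.
Numerically: ≈ 147.714.
(This is only a lower bound; the true E[α(G)] may be larger.)

E[α(G)] ≥ 1034/7 ≈ 147.714.


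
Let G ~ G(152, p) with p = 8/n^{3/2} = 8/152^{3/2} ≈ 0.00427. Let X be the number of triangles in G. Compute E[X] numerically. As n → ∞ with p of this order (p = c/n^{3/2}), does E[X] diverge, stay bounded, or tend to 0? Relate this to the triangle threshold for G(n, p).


Number of potential triangles: C(152, 3) = 573800.
Each occurs with probability p³ ≈ (0.00427)³ ≈ 7.77990e-08.
By linearity: E[X] = C(152, 3)·p³ ≈ 573800 · 7.77990e-08 ≈ 0.045.
Since α = 3/2 > 1, p = c/n^{3/2} = o(1/n) is below the triangle threshold p ~ 1/n. Asymptotically E[X] ~ (c³/6)·n^{3(1−α)} = (8³/6)·n^{-1.5} → 0, so by Markov's inequality G has no triangles w.h.p.

E[X] ≈ 0.045; in regime p = Θ(1/n^{3/2}) E[X] tends to 0 (below the triangle threshold p ~ 1/n).


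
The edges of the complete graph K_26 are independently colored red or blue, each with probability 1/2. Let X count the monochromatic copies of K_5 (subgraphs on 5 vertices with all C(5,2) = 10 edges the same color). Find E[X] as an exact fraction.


Let X = Σ_S X_S over the C(26, 5) = 65780 subsets S of size 5, where X_S = 1 if the K_5 on S is monochromatic.
For a fixed S, the K_5 on S has C(5, 2) = 10 edges. P[all 10 edges red] = (1/2)^10, and likewise for blue, so P[monochromatic] = 2·(1/2)^10 = 2^{1 − 10} = 1/512.
Summing: E[X] = C(26, 5) · 2^{1 − 10} = 65780 · 1/512 = 16445/128.
Numerically: E[X] ≈ 128.47656.

E[X] = C(26,5)·2^(1−C(5,2)) = 16445/128 ≈ 128.47656.


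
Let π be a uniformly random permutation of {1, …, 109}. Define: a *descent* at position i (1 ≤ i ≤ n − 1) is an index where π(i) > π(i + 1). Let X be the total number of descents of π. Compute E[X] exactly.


Write X = Σ X_I over i = 1, …, 108, with X_I the indicator of one descent.
There are 108 indicators.
For each fixed i, the pair (π(i), π(i+1)) is a uniformly random ordered pair of distinct values from {1, …, 109}; by symmetry P[π(i) > π(i+1)] = 1/2.
By linearity: E[X] = 108 · (1/2) = (109 − 1) · (1/2) = 54 ≈ 54.000.

E[X] = 54 = 54.000.


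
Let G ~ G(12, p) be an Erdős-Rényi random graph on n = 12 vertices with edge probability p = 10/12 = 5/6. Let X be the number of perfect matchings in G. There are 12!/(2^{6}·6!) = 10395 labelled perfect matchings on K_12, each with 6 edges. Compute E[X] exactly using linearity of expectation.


K_12 has 12!/(2^{6}·6!) = 10395 labelled perfect matchings.
For each such perfect matching H, let X_H = 1 if all 6 edges of H are present in G. Then P[X_H = 1] = p^{6} = (5/6)^{6} = 15625/46656.
By linearity: E[X] = Σ_H E[X_H] = 10395 · p^{6} = 10395 · 15625/46656 = 6015625/1728.
Numerically: E[X] ≈ 3481.26.

E[X] = 10395 · (5/6)^{6} = 6015625/1728 ≈ 3481.26.


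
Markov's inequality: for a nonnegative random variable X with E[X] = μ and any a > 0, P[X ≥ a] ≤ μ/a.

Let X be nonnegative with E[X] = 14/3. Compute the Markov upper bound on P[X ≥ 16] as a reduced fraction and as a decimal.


μ = E[X] = 14/3, a = 16.
Markov: P[X ≥ 16] ≤ μ/a = (14/3)/16 = 7/24.
Numerically: ≈ 0.292.
(Since a = 16 > μ = 4.667, the bound 7/24 is < 1 and informative.)

P[X ≥ 16] ≤ 7/24 ≈ 0.292.


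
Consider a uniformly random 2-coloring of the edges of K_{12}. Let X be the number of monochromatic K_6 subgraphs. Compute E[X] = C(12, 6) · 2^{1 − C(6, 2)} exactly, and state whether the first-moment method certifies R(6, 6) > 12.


E[X] = C(12, 6) · 2^{1 − 15} = 924 · 2^{−14} = 924/16384.
As a reduced fraction: E[X] = 231/4096 ≈ 0.056.
Is E[X] < 1? YES.
Since E[X] < 1, there exists a 2-coloring of K_{12} with no monochromatic K_6; hence R(6, 6) > 12.

E[X] = 231/4096 ≈ 0.056; E[X] < 1, so R(6, 6) > 12.


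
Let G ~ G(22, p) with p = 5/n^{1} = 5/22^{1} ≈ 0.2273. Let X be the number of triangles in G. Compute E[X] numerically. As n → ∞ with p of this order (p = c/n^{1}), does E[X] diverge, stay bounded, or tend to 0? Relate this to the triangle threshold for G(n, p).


Number of potential triangles: C(22, 3) = 1540.
Each occurs with probability p³ ≈ (0.2273)³ ≈ 1.173929e-02.
By linearity: E[X] = C(22, 3)·p³ ≈ 1540 · 1.173929e-02 ≈ 18.0785.
Here α = 1, so p = 5/n is exactly at the triangle threshold p ~ 1/n. Asymptotically E[X] → c³/6 = 5³/6 = 125/6 ≈ 20.8333, a bounded constant. In this regime the triangle count is asymptotically Poisson(c³/6).

E[X] ≈ 18.0785; in regime p = Θ(1/n^{1}) E[X] stays bounded (at the triangle threshold p ~ 1/n).


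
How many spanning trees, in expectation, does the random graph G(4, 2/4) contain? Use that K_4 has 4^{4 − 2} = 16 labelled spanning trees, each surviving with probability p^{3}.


K_4 has 4^{4 − 2} = 16 labelled spanning trees.
For each such spanning tree H, let X_H = 1 if all 3 edges of H are present in G. Then P[X_H = 1] = p^{3} = (1/2)^{3} = 1/8.
By linearity: E[X] = Σ_H E[X_H] = 16 · p^{3} = 16 · 1/8 = 2.
Numerically: E[X] ≈ 2.

E[X] = 16 · (1/2)^{3} = 2 ≈ 2.


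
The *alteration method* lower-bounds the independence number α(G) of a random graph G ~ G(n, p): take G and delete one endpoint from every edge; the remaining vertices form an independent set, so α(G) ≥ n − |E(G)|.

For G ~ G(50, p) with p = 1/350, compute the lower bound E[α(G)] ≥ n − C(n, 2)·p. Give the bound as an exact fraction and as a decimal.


E[|E(G)|] = C(50, 2)·p = 1225 · (1/350) = 7/2.
E[α(G)] ≥ n − E[|E(G)|] = 50 − 7/2 = 93/2.
Numerically: ≈ 46.5000.
(This is only a lower bound; the true E[α(G)] may be larger.)

E[α(G)] ≥ 93/2 ≈ 46.5000.


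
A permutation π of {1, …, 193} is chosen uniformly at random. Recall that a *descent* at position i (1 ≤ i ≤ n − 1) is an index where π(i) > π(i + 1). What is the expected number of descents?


Write X = Σ X_I over i = 1, …, 192, with X_I the indicator of one descent.
There are 192 indicators.
For each fixed i, the pair (π(i), π(i+1)) is a uniformly random ordered pair of distinct values from {1, …, 193}; by symmetry P[π(i) > π(i+1)] = 1/2.
By linearity: E[X] = 192 · (1/2) = (193 − 1) · (1/2) = 96 ≈ 96.000.

E[X] = 96 = 96.000.


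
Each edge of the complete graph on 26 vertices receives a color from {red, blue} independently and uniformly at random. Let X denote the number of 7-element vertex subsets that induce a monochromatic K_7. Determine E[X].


Let X = Σ_S X_S over the C(26, 7) = 657800 subsets S of size 7, where X_S = 1 if the K_7 on S is monochromatic.
For a fixed S, the K_7 on S has C(7, 2) = 21 edges. P[all 21 edges red] = (1/2)^21, and likewise for blue, so P[monochromatic] = 2·(1/2)^21 = 2^{1 − 21} = 1/1048576.
By linearity: E[X] = C(26, 7) · 2^{1 − 21} = 657800 · 1/1048576 = 82225/131072.
Numerically: E[X] ≈ 0.627.

E[X] = C(26,7)·2^(1−C(7,2)) = 82225/131072 ≈ 0.627.


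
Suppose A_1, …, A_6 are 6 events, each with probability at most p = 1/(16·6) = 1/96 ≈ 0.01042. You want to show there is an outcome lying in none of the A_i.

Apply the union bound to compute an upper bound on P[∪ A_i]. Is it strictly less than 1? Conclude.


Union bound: P[∪_{i=1}^{6} A_i] ≤ Σ_i P[A_i] ≤ 6·p = 6·(1/96) = 1/16.
Numerically: 1/16 ≈ 0.06250.
Is 1/16 < 1? YES.
Since P[∪ A_i] ≤ 1/16 < 1, the complement has P[∩ A_i^c] ≥ 1 − 1/16 = 15/16 > 0, so some outcome avoids every A_i.

6·p = 1/16 ≈ 0.06250; existence CERTIFIED by the union bound.


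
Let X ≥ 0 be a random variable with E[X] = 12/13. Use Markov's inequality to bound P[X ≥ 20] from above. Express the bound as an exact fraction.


μ = E[X] = 12/13, a = 20.
Markov: P[X ≥ 20] ≤ μ/a = (12/13)/20 = 3/65.
Numerically: ≈ 0.046154.
(Since a = 20 > μ = 0.923077, the bound 3/65 is < 1 and informative.)

P[X ≥ 20] ≤ 3/65 ≈ 0.046154.


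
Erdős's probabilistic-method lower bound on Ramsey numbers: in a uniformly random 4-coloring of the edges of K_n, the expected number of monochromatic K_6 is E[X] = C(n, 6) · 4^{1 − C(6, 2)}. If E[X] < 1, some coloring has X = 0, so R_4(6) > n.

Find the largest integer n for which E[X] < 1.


We need C(n, 6) · 4^{1 − 15} < 1, i.e. C(n, 6) < 4^{15 − 1} = 268435456.
Check values of n near the boundary:
  n = 76: C(76, 6) = 218618940; 218618940 < 268435456? YES
  n = 77: C(77, 6) = 237093780; 237093780 < 268435456? YES
  n = 78: C(78, 6) = 256851595; 256851595 < 268435456? YES
  n = 79: C(79, 6) = 277962685; 277962685 < 268435456? NO
  n = 80: C(80, 6) = 300500200; 300500200 < 268435456? NO
The largest n with C(n, 6) < 268435456 is n = 78 (where E[X] = 256851595/268435456 ≈ 0.9568). Hence R_4(6) > 78, i.e. R_4(6) ≥ 79.

Largest n = 78; hence R_4(6) > 78.


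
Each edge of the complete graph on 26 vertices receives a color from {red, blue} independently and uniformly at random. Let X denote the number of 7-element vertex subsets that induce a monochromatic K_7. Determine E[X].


Let X = Σ_S X_S over the C(26, 7) = 657800 subsets S of size 7, where X_S = 1 if the K_7 on S is monochromatic.
For a fixed S, the K_7 on S has C(7, 2) = 21 edges. P[all 21 edges red] = (1/2)^21, and likewise for blue, so P[monochromatic] = 2·(1/2)^21 = 2^{1 − 21} = 1/1048576.
Summing: E[X] = C(26, 7) · 2^{1 − 21} = 657800 · 1/1048576 = 82225/131072.
Numerically: E[X] ≈ 0.627.

E[X] = C(26,7)·2^(1−C(7,2)) = 82225/131072 ≈ 0.627.


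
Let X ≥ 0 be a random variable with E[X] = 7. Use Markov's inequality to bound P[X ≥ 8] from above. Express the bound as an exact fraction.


μ = E[X] = 7, a = 8.
Markov: P[X ≥ 8] ≤ μ/a = (7)/8 = 7/8.
Numerically: ≈ 0.875000.
(Since a = 8 > μ = 7.000000, the bound 7/8 is < 1 and informative.)

P[X ≥ 8] ≤ 7/8 ≈ 0.875000.


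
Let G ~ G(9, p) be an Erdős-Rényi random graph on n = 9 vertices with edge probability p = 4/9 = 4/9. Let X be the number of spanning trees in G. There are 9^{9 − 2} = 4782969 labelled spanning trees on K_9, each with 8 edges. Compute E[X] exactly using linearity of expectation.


K_9 has 9^{9 − 2} = 4782969 labelled spanning trees.
For each such spanning tree H, let X_H = 1 if all 8 edges of H are present in G. Then P[X_H = 1] = p^{8} = (4/9)^{8} = 65536/43046721.
Summing the indicators: E[X] = Σ_H E[X_H] = 4782969 · p^{8} = 4782969 · 65536/43046721 = 65536/9.
Numerically: E[X] ≈ 7281.78.

E[X] = 4782969 · (4/9)^{8} = 65536/9 ≈ 7281.78.


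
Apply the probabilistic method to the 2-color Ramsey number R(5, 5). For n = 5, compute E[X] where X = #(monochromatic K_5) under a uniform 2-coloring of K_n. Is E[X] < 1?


E[X] = C(5, 5) · 2^{1 − 10} = 1 · 2^{−9} = 1/512.
As a reduced fraction: E[X] = 1/512 ≈ 0.00195.
Is E[X] < 1? YES.
Since E[X] < 1, there exists a 2-coloring of K_{5} with no monochromatic K_5; hence R(5, 5) > 5.

E[X] = 1/512 ≈ 0.00195; E[X] < 1, so R(5, 5) > 5.


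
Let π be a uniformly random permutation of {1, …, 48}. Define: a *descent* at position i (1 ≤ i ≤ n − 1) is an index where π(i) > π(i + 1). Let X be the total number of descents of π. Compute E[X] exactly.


Write X = Σ X_I over i = 1, …, 47, with X_I the indicator of one descent.
There are 47 indicators.
For each fixed i, the pair (π(i), π(i+1)) is a uniformly random ordered pair of distinct values from {1, …, 48}; by symmetry P[π(i) > π(i+1)] = 1/2.
By linearity: E[X] = 47 · (1/2) = (48 − 1) · (1/2) = 47/2 ≈ 23.50000.

E[X] = 47/2 = 23.50000.


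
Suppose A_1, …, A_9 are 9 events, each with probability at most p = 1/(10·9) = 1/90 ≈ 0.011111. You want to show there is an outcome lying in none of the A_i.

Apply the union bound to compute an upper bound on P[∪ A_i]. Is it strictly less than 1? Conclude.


Union bound: P[∪_{i=1}^{9} A_i] ≤ Σ_i P[A_i] ≤ 9·p = 9·(1/90) = 1/10.
Numerically: 1/10 ≈ 0.100000.
Is 1/10 < 1? YES.
Since P[∪ A_i] ≤ 1/10 < 1, the complement has P[∩ A_i^c] ≥ 1 − 1/10 = 9/10 > 0, so some outcome avoids every A_i.

9·p = 1/10 ≈ 0.100000; existence CERTIFIED by the union bound.


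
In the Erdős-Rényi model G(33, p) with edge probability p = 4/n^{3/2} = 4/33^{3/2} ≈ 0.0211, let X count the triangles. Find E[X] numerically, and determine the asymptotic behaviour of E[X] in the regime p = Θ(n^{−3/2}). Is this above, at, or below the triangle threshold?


Number of potential triangles: C(33, 3) = 5456.
Each occurs with probability p³ ≈ (0.0211)³ ≈ 9.39436e-06.
By linearity: E[X] = C(33, 3)·p³ ≈ 5456 · 9.39436e-06 ≈ 0.051.
Since α = 3/2 > 1, p = c/n^{3/2} = o(1/n) is below the triangle threshold p ~ 1/n. Asymptotically E[X] ~ (c³/6)·n^{3(1−α)} = (4³/6)·n^{-1.5} → 0, so by Markov's inequality G has no triangles w.h.p.

E[X] ≈ 0.051; in regime p = Θ(1/n^{3/2}) E[X] tends to 0 (below the triangle threshold p ~ 1/n).


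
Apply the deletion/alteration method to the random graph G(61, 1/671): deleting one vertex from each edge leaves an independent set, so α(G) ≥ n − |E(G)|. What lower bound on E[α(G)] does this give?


E[|E(G)|] = C(61, 2)·p = 1830 · (1/671) = 30/11.
E[α(G)] ≥ n − E[|E(G)|] = 61 − 30/11 = 641/11.
Numerically: ≈ 58.2727.
(This is only a lower bound; the true E[α(G)] may be larger.)

E[α(G)] ≥ 641/11 ≈ 58.2727.
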